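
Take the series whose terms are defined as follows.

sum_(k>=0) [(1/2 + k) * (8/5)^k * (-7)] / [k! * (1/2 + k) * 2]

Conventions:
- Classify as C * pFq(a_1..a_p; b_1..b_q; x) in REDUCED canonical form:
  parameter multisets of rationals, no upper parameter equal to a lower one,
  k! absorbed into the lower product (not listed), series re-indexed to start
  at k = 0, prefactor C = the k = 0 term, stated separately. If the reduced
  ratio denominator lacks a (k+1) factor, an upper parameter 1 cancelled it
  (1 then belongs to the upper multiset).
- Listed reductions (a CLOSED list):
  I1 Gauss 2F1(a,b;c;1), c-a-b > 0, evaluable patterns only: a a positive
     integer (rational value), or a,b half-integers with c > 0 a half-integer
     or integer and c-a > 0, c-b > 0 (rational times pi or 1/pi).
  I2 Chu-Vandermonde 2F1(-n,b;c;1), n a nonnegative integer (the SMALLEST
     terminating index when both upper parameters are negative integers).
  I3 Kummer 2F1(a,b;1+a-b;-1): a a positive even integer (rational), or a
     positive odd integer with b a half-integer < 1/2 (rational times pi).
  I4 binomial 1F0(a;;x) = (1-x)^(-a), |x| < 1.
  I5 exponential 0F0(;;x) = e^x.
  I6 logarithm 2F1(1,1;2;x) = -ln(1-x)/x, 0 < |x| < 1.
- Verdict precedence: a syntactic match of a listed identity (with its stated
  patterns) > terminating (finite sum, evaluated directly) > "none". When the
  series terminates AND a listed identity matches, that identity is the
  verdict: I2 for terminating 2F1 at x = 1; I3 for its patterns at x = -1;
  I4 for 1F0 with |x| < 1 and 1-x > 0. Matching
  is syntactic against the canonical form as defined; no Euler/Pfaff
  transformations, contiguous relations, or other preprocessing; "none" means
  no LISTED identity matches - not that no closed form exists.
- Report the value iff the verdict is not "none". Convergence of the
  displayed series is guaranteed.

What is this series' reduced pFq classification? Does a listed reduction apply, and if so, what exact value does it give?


Prefactor -7/2, argument 8/5: 0F0 with upper {-} over lower {-}. Verdict at x = 8/5: the I5 exponential reduction matches (the 0F0 exponential series at x = 8/5). Its exact value is (-7/2) * e^(8/5).

The tell: with t_0 = -7/2, striking the common factor k + 1/2 reduces the term (prefactor -7/2).
Consecutive-term ratio: r(k) = (8/5) * 1 / [(k+1)] ; factor over Q: parameters, x = (8/5), and C = -7/2.


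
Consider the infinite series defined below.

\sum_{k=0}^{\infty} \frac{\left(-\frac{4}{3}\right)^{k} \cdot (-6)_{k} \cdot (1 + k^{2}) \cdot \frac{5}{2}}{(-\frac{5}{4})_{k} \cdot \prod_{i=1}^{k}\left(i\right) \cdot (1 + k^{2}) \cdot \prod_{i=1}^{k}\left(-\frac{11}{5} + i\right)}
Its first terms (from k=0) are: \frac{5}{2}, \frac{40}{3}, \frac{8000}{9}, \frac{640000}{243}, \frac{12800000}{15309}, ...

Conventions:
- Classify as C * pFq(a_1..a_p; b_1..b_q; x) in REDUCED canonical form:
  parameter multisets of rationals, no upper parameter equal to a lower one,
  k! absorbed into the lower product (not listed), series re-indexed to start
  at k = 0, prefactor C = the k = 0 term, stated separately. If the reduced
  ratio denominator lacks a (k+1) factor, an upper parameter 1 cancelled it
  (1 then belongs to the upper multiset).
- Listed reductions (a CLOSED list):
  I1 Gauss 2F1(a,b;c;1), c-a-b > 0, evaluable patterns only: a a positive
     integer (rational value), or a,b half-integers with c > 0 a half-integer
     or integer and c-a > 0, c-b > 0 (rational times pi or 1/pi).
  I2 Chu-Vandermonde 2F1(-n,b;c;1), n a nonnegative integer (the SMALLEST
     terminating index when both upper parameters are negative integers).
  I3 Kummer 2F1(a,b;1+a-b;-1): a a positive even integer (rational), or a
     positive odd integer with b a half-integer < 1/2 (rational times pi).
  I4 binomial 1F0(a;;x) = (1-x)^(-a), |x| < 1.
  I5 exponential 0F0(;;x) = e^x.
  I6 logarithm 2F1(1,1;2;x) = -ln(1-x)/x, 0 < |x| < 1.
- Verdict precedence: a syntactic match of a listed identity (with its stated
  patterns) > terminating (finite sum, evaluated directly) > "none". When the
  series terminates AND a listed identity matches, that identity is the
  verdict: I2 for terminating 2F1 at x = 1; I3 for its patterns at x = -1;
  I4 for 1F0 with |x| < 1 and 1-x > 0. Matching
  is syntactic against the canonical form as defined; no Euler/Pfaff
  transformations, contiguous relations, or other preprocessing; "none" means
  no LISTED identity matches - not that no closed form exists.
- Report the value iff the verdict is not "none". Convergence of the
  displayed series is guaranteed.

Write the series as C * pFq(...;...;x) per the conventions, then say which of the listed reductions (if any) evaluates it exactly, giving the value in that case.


Key step: t_0 = \frac{5}{2} here, and the factor k^2 + 1 cancels (top and bottom), leaving prefactor 5/2.
Adjacent-term ratio: r(k) = -\frac{4}{3} * (k-6) / [(k-\frac{5}{4}) (k-\frac{6}{5}) (k+1)] - poly over poly, x = -\frac{4}{3} from leading terms; C = \frac{5}{2} at k = 0.

x = -\frac{4}{3} here; the reduced form reads 1F2, upper {-6}, lower {-\frac{5}{4}, -\frac{6}{5}}, C = \frac{5}{2}. Verdict: terminating (-6 upstairs). 7 nonzero terms in all; added directly. Hence: \frac{16085786444855}{3628324854}.


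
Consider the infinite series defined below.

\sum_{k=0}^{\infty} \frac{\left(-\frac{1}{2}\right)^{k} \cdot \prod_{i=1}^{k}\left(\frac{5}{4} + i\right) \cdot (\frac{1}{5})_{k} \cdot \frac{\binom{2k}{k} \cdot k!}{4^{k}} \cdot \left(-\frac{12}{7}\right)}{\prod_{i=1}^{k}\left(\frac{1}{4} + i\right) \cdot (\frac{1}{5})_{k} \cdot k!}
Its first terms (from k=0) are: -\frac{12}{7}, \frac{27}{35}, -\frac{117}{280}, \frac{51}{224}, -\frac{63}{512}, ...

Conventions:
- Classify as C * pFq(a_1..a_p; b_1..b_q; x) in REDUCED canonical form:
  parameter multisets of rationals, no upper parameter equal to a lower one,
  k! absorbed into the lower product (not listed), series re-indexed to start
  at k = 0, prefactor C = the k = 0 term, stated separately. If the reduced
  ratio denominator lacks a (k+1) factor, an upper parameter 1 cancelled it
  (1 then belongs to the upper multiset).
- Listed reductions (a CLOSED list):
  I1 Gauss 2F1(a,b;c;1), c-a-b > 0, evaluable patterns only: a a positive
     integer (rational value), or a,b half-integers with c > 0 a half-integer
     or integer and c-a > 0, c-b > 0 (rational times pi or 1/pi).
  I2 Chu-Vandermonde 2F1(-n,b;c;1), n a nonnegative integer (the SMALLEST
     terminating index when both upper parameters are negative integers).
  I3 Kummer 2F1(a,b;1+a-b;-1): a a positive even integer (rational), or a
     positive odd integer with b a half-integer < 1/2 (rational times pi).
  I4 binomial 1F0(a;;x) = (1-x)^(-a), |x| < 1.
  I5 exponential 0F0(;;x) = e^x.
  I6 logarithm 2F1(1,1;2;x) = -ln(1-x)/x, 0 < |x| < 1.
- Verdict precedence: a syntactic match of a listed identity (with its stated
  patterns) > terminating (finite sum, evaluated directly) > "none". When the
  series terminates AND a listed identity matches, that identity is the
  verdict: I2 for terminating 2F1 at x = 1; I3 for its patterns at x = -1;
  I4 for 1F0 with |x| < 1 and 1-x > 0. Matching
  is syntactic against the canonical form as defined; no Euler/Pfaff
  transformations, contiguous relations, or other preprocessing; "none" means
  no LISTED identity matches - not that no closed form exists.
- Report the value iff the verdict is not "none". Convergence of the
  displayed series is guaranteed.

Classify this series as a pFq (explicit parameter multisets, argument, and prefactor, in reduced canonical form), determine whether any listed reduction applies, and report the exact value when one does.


Key observation: with t_0 = -\frac{12}{7}, C(2k,k) (C = -12/7) equals 4^k (1/2)_k / k!.
Step ratio: r(k) = -\frac{1}{2} * (k+\frac{1}{2}) (k+\frac{9}{4}) / [(k+\frac{5}{4}) (k+1)] - rational; roots negated = parameters, x = -\frac{1}{2}, C = -\frac{12}{7}.

At argument -\frac{1}{2}: a 2F1 with upper {\frac{1}{2}, \frac{9}{4}}, lower {\frac{5}{4}}, scaled by C = -\frac{12}{7}. Verdict: none - this 2F1 at x = -\frac{1}{2} matches no listed pattern, and upper {\frac{1}{2}, \frac{9}{4}} holds no stopper.


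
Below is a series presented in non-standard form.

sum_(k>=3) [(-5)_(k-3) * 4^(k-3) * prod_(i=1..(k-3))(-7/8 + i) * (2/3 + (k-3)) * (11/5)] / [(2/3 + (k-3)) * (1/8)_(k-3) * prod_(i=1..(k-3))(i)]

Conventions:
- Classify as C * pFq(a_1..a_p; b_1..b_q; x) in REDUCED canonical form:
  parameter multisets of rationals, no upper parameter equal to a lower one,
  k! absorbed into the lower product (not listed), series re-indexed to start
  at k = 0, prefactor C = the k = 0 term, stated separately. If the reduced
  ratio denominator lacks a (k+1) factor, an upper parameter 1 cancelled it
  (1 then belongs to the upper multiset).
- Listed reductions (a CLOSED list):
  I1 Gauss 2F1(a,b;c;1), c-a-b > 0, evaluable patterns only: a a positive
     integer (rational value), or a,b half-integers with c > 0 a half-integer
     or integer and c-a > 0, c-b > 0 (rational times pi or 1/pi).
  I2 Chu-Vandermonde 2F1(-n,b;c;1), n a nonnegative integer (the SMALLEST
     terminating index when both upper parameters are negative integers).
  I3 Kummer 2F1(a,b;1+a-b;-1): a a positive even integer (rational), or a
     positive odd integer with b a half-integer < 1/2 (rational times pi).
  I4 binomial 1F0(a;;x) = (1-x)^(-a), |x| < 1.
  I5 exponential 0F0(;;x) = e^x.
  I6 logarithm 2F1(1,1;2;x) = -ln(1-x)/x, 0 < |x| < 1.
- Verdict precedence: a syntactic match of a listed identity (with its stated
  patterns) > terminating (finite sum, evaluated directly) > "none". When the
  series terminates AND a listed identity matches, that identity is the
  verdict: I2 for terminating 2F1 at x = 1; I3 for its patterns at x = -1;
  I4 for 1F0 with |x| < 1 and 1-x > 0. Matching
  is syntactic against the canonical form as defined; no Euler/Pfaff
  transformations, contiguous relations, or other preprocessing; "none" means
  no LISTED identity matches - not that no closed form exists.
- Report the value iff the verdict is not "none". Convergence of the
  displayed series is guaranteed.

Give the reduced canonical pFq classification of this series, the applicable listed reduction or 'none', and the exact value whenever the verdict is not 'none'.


The series (x = 4) is 1F0: upper {-5}, lower {-}, prefactor 11/5. Verdict: terminating - the sum ends at index 5 because -5 is a negative integer; exact evaluation follows. Exact value: -2673/5.

First insight: t_0 = 11/5 here, and the running product (prefactor 11/5) telescopes to a rising factorial.
Ratio: r(k) = 4 * (k-5) / [(k+1)] - rational in k. x = 4; t_0 = 11/5; negate the roots.


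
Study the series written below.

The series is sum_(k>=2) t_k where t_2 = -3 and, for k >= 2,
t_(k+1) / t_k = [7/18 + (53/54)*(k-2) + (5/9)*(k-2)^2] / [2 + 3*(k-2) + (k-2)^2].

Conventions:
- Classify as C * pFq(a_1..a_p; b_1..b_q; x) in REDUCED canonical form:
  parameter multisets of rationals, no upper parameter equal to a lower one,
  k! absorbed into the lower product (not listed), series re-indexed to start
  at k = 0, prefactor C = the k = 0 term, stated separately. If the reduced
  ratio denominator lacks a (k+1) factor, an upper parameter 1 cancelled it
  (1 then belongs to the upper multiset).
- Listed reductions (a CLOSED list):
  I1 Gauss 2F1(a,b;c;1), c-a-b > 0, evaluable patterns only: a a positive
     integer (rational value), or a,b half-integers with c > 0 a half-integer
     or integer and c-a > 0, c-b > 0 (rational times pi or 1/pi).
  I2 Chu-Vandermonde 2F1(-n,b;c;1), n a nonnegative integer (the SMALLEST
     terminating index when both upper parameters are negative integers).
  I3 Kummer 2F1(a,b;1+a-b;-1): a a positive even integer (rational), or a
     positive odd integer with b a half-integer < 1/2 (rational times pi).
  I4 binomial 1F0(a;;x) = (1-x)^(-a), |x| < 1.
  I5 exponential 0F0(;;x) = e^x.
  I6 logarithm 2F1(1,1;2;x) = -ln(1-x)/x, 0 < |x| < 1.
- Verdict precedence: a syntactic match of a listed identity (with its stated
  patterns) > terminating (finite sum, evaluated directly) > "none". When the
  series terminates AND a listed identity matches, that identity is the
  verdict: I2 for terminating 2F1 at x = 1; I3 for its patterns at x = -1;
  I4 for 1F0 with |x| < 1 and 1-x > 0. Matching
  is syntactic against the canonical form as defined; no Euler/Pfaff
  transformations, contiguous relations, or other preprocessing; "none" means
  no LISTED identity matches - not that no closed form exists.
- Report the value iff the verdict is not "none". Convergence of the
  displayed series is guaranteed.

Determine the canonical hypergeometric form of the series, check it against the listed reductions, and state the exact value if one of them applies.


Prefactor -3, argument 5/9: 2F1 with upper {3/5, 7/6} over lower {2}. Verdict: none - at argument 5/9 the multisets {3/5, 7/6} ; {2} match no listed identity.

Key observation: x = (5/9) and factor the ratio over Q (C = -3): negated roots = parameters.
Adjacent-term ratio: r(k) = (5/9) * (k+3/5) (k+7/6) / [(k+2) (k+1)] ; factor over Q: parameters, x = (5/9), and C = -3.


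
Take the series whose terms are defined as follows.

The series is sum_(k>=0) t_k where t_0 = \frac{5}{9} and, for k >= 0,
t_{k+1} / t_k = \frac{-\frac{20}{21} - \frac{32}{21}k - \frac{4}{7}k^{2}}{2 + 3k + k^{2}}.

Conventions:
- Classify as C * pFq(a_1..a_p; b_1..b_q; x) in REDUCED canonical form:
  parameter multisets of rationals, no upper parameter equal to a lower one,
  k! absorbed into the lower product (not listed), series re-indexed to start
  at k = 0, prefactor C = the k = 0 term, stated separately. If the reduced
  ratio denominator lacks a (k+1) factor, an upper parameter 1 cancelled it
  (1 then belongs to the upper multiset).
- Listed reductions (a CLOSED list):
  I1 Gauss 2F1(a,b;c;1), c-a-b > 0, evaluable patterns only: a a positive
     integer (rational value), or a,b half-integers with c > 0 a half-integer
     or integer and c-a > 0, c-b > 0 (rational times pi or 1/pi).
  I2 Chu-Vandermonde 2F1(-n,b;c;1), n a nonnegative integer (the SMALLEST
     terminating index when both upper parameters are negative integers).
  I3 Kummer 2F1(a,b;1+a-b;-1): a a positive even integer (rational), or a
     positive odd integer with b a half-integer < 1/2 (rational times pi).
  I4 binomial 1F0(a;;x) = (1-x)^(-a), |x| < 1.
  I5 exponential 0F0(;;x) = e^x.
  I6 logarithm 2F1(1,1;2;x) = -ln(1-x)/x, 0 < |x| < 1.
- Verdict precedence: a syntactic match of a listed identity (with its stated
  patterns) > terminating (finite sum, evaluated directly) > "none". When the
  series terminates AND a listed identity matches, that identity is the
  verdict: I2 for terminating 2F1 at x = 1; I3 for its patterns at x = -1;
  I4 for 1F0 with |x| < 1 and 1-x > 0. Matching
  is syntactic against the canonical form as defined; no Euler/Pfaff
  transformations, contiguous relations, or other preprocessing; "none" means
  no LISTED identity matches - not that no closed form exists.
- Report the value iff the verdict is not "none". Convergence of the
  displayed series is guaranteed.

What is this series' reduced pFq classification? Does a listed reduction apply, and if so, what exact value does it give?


Prefactor \frac{5}{9}, argument -\frac{4}{7}: 2F1 with upper {1, \frac{5}{3}} over lower {2}. Verdict: none. No listed pattern accepts 2F1(1, \frac{5}{3}; 2; -\frac{4}{7}).

The tell: with t_0 = \frac{5}{9}, factor the ratio over Q (C = 5/9): negated roots = parameters.
Adjacent-term ratio: r(k) = -\frac{4}{7} * (k+1) (k+\frac{5}{3}) / [(k+2) (k+1)] - rational in k, leading ratio -\frac{4}{7}; with t_0 = \frac{5}{9}, classification follows.


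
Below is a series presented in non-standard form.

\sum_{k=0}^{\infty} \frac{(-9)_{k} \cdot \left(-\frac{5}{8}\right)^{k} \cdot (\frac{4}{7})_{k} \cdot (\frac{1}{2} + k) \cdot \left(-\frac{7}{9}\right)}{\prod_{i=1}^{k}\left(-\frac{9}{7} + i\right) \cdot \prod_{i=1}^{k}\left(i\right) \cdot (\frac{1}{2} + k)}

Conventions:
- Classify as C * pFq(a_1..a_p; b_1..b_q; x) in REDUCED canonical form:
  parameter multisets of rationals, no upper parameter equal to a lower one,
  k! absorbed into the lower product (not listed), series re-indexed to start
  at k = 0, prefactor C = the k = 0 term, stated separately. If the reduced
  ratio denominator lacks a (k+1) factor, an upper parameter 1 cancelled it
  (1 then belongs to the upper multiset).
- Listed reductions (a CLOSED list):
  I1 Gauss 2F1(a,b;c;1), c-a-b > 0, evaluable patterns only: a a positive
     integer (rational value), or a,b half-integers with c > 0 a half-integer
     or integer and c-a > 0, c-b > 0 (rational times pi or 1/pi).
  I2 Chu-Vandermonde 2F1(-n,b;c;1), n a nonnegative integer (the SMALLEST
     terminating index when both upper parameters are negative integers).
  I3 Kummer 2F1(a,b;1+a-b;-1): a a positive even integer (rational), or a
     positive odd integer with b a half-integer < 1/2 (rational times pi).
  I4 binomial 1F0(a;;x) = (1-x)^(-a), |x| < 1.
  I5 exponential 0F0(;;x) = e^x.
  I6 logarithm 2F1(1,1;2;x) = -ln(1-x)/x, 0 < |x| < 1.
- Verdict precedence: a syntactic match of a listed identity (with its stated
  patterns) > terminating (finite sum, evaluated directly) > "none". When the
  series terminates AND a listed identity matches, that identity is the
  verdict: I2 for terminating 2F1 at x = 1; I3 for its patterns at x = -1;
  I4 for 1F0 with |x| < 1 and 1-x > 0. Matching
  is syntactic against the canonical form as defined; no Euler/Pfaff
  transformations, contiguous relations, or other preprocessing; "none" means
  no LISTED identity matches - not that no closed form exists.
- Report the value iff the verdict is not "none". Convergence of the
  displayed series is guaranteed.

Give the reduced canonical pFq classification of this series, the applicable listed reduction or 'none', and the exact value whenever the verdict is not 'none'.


The series (x = -\frac{5}{8}) is 2F1: upper {-9, \frac{4}{7}}, lower {-\frac{2}{7}}, prefactor -\frac{7}{9}. Verdict: terminating. (-9)_k vanishes past k = 9, leaving a 10-term sum, computed directly. Exact value: \frac{2410277950863181}{5258700914688}.

Key observation: x = -\frac{5}{8} and the product of the first k integers (C = -7/9) is k!.
Ratio: r(k) = -\frac{5}{8} * (k-9) (k+\frac{4}{7}) / [(k-\frac{2}{7}) (k+1)] - poly over poly, x = -\frac{5}{8} from leading terms; C = -\frac{7}{9} at k = 0.


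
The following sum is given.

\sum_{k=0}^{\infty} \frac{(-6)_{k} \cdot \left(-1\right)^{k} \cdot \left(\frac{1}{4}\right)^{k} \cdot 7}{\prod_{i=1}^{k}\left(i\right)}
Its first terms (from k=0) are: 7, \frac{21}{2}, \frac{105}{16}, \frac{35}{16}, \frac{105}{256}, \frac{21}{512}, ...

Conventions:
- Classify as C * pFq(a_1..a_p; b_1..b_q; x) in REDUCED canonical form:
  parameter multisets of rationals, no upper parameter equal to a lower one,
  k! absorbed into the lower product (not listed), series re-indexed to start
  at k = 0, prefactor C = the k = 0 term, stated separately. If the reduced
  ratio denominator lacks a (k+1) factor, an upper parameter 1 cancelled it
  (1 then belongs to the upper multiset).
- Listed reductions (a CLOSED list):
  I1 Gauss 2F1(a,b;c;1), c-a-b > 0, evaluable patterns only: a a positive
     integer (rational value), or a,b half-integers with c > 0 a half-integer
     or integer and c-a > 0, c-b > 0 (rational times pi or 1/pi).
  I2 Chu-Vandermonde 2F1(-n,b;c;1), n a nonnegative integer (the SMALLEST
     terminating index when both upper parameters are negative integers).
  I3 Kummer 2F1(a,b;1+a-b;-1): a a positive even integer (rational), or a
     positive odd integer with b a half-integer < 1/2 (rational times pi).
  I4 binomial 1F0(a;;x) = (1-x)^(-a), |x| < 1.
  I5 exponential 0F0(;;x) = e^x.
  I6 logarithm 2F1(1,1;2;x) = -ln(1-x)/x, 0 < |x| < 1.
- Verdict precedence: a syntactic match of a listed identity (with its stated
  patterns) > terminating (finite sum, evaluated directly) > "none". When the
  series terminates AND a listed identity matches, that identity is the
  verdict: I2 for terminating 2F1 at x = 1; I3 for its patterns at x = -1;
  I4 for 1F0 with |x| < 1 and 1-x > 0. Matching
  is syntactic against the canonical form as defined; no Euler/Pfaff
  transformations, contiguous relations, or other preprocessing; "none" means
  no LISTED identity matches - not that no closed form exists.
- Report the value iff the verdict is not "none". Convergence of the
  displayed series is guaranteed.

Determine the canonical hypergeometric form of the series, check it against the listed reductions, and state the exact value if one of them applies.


With C = 7: the canonical form is 1F0(-6; -; -\frac{1}{4}). Verdict (x = -\frac{1}{4}): the binomial series (I4) applies (the 1F0 binomial series: exponent 6, x = -\frac{1}{4}). Sum: \frac{109375}{4096}.

Key observation: from the first term 7: the product of the first k integers (C = 7) is k!.
Ratio: r(k) = -\frac{1}{4} * (k-6) / [(k+1)] - rational; roots negated = parameters, x = -\frac{1}{4}, C = 7.


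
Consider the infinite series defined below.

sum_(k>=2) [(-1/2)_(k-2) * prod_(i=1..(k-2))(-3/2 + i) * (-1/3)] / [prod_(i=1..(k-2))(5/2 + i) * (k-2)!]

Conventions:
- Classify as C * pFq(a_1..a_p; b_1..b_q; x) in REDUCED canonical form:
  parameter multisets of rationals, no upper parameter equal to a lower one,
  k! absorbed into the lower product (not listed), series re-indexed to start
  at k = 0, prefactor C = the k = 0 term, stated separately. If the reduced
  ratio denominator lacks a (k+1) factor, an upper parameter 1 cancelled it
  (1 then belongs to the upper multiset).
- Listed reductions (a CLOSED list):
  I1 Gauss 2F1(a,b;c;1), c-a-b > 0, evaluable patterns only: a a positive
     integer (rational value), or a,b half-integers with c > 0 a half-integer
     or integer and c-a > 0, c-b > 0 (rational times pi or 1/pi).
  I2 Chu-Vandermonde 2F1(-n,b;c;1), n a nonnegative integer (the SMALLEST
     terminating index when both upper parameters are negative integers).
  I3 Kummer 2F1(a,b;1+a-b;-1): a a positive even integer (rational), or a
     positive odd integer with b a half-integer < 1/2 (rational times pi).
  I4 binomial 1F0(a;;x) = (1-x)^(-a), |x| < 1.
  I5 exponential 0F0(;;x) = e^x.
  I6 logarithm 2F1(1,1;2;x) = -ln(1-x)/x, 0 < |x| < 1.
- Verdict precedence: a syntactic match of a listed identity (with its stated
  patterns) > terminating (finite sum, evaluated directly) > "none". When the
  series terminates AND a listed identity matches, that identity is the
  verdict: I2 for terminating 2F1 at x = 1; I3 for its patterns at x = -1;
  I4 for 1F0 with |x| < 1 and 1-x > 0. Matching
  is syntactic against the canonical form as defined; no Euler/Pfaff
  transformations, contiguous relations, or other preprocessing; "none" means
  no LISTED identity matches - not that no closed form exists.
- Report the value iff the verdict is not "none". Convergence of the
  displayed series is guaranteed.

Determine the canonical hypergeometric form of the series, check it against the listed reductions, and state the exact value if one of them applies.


Reduced: x = 1, 2F1, upper = {-1/2, -1/2}, lower = {7/2}, C = -1/3. Verdict at x = 1: Gauss (I1, half-integer pattern) matches (x = 1; upper {-1/2, -1/2} half-integers, c = 7/2 in the evaluable pattern). Value: (-175/1536) * pi.

Key observation: t_0 = -1/3 here, and the lower running product (prefactor -1/3) is a rising factorial.
Adjacent-term ratio: r(k) = 1 * (k-1/2) (k-1/2) / [(k+7/2) (k+1)] ; factor over Q: parameters, x = 1, and C = -1/3.


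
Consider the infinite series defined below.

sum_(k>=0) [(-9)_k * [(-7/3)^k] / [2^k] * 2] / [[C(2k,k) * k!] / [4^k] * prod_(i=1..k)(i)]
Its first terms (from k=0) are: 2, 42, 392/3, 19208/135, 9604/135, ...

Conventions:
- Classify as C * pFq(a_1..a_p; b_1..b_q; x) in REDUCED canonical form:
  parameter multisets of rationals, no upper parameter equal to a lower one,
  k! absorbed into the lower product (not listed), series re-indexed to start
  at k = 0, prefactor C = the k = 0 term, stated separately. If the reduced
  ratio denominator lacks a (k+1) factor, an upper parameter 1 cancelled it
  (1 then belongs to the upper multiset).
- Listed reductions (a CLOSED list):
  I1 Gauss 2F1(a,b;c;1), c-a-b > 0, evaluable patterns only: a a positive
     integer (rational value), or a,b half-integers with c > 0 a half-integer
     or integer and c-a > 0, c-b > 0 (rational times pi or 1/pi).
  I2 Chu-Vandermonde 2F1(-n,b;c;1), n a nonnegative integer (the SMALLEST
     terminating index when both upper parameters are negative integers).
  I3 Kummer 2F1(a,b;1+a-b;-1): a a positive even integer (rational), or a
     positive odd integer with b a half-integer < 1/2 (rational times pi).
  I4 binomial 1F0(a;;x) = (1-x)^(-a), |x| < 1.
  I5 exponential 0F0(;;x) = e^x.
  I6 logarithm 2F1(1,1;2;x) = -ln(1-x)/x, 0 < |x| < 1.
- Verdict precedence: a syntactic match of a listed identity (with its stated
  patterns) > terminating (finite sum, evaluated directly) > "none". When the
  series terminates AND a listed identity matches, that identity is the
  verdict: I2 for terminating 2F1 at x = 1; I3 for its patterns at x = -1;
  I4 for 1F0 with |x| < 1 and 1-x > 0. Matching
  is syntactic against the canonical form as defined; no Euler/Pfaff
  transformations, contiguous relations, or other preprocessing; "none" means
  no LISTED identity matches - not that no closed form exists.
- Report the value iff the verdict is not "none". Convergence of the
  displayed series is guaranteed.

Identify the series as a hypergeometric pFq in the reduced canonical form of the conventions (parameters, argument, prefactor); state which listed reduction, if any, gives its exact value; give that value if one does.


Reduced: x = -7/6, 1F1, upper = {-9}, lower = {1/2}, C = 2. Verdict: terminating - no listed pattern fits, but -9 in the upper list cuts the series at k = 9; direct evaluation. Its exact value is 39663918201536/96894980325.

Key step: x = (-7/6) and the two k-th powers (prefactor 2) combine into one argument.
Term ratio: r(k) = (-7/6) * (k-9) / [(k+1/2) (k+1)] - rational; roots negated = parameters, x = (-7/6), C = 2.


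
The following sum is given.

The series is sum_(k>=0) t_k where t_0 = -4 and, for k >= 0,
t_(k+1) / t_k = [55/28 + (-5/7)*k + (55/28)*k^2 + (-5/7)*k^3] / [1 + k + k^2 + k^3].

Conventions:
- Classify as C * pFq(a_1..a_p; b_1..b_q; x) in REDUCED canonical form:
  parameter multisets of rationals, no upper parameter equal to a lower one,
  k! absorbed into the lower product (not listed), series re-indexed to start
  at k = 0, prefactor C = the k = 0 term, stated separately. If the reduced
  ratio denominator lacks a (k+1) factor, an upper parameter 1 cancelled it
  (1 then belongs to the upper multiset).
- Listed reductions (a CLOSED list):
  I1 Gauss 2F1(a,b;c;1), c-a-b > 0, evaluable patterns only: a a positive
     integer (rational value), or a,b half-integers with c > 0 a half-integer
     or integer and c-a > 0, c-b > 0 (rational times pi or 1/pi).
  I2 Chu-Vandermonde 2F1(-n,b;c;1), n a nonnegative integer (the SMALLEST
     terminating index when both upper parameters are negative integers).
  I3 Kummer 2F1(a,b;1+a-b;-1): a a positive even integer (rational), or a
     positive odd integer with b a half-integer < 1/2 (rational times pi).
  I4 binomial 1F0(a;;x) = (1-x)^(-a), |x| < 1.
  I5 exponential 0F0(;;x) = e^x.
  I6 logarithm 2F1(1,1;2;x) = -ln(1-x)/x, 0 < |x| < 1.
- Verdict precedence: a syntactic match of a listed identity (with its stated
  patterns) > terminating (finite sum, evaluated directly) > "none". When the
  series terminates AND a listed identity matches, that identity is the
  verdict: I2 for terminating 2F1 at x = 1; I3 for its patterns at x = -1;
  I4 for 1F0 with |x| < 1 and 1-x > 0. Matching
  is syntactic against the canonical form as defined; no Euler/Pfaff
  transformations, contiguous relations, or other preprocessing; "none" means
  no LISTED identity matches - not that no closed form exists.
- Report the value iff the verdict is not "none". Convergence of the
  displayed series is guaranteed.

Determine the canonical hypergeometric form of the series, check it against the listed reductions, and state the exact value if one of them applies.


At argument -5/7: a 1F0 with upper {-11/4}, lower {-}, scaled by C = -4. Verdict: the I4 binomial reduction matches (the 1F0 binomial series: exponent 11/4, x = -5/7). Hence: (-4) * (12/7)^(11/4).

Structural cue: t_0 being -4, roots of the ratio polynomials (prefactor -4) are the negated parameters.
Adjacent-term ratio: r(k) = (-5/7) * (k-11/4) / [(k+1)] - rational; roots negated = parameters, x = (-5/7), C = -4.


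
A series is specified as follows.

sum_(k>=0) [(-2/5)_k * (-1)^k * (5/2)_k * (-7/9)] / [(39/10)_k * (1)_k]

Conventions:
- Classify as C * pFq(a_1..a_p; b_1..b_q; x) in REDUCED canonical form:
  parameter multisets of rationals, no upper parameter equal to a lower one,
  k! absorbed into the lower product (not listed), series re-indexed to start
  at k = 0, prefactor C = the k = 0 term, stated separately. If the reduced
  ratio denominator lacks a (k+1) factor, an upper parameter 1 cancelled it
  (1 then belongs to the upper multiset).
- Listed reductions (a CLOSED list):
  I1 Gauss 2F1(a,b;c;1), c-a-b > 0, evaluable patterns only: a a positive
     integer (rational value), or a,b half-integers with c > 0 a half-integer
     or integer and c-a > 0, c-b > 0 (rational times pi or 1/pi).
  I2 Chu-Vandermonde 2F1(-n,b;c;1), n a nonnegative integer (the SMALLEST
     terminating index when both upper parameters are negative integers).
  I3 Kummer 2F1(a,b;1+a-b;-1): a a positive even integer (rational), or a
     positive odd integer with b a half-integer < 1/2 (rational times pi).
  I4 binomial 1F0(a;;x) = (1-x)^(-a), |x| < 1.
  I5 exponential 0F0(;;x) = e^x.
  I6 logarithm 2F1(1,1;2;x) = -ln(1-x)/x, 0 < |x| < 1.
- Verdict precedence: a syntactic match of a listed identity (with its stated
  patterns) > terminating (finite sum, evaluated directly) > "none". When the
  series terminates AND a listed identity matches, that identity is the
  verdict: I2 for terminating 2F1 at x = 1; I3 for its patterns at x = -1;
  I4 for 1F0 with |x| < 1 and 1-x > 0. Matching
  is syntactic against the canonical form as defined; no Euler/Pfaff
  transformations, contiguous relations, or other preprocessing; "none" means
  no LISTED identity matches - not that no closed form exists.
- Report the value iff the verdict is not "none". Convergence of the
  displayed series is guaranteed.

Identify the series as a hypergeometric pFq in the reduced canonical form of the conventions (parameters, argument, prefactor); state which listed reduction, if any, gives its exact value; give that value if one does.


Canonical form: C = -7/9 times 2F1 with upper {-2/5, 5/2}, lower {39/10}, x = -1. Verdict: none - this 2F1 at x = -1 matches no listed pattern, and upper {-2/5, 5/2} holds no stopper.

Key step: t_0 = -7/9 here, and (1)_k (prefactor -7/9) is k! itself.
Term ratio: r(k) = (-1) * (k-2/5) (k+5/2) / [(k+39/10) (k+1)] - rational in k. x = (-1); t_0 = -7/9; negate the roots.


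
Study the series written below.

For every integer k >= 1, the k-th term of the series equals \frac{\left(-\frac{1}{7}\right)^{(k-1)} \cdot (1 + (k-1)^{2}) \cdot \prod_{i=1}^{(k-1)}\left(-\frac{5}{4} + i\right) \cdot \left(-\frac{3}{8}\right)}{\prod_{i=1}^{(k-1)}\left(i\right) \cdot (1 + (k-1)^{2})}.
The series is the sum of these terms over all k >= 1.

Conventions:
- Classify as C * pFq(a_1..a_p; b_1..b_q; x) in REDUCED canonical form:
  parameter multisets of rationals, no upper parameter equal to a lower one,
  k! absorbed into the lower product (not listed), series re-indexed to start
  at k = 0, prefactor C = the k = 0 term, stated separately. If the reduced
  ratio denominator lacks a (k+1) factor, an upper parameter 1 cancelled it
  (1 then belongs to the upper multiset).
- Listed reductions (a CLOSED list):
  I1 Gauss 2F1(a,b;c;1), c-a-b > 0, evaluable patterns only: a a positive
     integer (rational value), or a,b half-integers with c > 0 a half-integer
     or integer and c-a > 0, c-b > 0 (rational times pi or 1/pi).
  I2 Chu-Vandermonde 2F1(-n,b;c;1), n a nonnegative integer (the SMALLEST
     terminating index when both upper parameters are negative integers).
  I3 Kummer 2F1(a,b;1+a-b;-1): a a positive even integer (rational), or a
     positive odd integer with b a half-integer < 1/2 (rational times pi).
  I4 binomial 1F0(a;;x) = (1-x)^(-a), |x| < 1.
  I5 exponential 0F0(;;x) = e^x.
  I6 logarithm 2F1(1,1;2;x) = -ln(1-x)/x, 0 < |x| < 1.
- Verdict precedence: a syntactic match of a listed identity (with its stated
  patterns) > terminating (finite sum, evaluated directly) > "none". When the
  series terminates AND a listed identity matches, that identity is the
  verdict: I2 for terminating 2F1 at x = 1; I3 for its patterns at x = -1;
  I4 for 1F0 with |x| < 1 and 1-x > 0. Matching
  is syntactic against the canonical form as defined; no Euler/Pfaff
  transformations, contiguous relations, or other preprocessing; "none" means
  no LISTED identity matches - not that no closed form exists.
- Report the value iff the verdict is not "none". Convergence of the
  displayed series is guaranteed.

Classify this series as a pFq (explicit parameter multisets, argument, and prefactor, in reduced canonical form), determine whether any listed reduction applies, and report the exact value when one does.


This is -\frac{3}{8} * 1F0(-\frac{1}{4}; -; -\frac{1}{7}) in reduced canonical form. Verdict: the binomial series (I4) fires (the 1F0 binomial series: exponent 1/4, x = -\frac{1}{7}). Its exact value is \left(-\frac{3}{8}\right) \cdot \left(\frac{8}{7}\right)^{\frac{1}{4}}.

The tell: t_0 = -\frac{3}{8} here, and the running product (prefactor -3/8) telescopes to a rising factorial.
Step ratio: r(k) = -\frac{1}{7} * (k-\frac{1}{4}) / [(k+1)] - rational in k. x = -\frac{1}{7}; t_0 = -\frac{3}{8}; negate the roots.


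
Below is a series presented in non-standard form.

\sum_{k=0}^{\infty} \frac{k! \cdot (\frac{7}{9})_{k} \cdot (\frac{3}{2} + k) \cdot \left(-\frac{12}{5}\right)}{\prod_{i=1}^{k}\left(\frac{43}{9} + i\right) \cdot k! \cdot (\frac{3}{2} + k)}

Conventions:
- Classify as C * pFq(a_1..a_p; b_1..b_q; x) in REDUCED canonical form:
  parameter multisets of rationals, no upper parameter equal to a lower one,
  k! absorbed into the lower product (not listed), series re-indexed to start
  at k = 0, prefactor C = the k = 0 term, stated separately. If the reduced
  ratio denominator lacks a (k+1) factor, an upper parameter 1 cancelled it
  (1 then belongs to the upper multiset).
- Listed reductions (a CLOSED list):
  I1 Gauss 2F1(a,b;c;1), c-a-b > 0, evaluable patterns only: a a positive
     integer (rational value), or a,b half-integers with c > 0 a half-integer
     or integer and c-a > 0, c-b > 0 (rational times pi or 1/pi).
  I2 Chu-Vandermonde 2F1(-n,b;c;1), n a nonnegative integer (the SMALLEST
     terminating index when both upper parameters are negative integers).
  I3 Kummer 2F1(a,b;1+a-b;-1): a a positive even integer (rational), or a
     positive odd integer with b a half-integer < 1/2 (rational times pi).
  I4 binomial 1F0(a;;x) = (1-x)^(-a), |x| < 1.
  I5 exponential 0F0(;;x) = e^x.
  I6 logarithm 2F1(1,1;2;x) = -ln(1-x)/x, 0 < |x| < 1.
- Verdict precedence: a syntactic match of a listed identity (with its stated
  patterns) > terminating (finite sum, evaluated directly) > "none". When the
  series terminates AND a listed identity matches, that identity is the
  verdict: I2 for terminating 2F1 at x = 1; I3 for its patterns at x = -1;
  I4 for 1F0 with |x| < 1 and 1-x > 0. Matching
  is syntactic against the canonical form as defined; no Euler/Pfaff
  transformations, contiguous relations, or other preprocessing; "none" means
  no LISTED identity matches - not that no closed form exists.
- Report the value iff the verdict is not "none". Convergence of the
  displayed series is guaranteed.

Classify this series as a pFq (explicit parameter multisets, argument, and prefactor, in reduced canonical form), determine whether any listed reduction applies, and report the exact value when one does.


The tell: from the first term -\frac{12}{5}: the factorial ratio (prefactor -12/5) (k+a-1)!/(a-1)! is a rising factorial (a)_k.
Term ratio: r(k) = 1 * (k+\frac{7}{9}) (k+1) / [(k+\frac{52}{9}) (k+1)] - poly over poly, x = 1 from leading terms; C = -\frac{12}{5} at k = 0.

Classification (C = -\frac{12}{5}): 2F1 with upper {\frac{7}{9}, 1}, lower {\frac{52}{9}}, argument x = 1. Verdict: Gauss's theorem (I1) matches (x = 1: the Gamma ratio telescopes since c-a-b = 4 > 0 and a = 1 in Z>0). Value: -\frac{43}{15}.


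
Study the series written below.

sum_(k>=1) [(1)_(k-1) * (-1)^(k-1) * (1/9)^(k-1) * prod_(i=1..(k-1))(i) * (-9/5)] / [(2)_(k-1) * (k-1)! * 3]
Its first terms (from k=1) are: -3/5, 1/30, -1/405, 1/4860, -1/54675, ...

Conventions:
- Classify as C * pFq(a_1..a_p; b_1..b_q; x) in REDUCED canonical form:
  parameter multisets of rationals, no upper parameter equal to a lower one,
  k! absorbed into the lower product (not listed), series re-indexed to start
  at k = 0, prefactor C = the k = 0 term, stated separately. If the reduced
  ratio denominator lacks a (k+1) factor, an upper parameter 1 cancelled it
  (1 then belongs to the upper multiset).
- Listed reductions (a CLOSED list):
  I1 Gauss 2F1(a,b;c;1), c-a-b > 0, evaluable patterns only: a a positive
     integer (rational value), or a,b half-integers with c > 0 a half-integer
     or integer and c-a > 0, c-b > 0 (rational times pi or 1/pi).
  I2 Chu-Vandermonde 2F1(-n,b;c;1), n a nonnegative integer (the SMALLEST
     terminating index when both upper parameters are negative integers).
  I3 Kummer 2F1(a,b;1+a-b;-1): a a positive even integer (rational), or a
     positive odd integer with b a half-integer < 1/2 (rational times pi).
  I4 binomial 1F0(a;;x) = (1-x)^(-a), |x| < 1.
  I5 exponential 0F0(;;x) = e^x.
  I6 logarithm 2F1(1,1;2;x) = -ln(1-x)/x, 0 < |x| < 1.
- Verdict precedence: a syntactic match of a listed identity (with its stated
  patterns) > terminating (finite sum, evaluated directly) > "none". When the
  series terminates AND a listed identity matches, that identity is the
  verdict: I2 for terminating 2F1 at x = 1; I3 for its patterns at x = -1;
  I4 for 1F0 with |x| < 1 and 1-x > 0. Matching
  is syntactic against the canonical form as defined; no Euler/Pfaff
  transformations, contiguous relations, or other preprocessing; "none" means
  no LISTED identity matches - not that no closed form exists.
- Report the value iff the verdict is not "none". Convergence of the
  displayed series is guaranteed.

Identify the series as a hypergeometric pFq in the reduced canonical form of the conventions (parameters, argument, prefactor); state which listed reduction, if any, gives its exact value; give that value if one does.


Canonical form: C = -3/5 times 2F1 with upper {1, 1}, lower {2}, x = -1/9. Verdict: the I6 logarithm reduction fires (the logarithm: parameters (1,1;2), x = -1/9). Sum: (-27/5) * ln(10/9).

Structural cue: x = (-1/9) and the constant factors (C = -3/5) combine into one prefactor.
Ratio: r(k) = (-1/9) * (k+1) (k+1) / [(k+2) (k+1)] - rational in k. x = (-1/9); t_0 = -3/5; negate the roots.


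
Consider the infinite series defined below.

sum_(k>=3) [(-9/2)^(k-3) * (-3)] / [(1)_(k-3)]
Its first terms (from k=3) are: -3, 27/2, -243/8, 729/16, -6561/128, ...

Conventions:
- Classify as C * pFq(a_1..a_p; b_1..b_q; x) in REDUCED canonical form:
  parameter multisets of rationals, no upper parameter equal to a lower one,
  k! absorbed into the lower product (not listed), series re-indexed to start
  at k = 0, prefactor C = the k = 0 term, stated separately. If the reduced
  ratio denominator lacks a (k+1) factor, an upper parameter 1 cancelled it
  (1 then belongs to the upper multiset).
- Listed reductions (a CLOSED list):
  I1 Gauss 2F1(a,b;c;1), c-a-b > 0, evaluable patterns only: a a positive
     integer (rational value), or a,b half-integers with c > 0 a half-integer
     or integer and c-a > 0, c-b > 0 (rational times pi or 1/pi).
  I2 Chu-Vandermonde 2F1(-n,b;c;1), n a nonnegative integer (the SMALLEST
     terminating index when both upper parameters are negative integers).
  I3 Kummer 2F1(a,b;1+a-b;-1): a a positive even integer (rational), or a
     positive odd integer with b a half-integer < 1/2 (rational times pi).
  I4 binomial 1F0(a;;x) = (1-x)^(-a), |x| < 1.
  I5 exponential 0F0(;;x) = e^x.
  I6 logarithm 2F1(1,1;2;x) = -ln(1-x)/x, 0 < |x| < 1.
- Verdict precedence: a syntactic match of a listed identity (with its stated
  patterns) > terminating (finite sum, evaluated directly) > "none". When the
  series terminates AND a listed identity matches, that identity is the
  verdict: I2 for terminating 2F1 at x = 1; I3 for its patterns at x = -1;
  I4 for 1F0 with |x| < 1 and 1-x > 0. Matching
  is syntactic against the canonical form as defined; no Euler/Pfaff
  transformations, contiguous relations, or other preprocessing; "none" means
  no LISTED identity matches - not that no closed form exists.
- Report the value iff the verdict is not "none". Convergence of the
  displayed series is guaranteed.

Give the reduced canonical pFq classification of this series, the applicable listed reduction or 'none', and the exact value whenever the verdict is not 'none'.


The series (x = -9/2) is 0F0: upper {-}, lower {-}, prefactor -3. Verdict (x = -9/2): the I5 exponential reduction applies (the 0F0 exponential series at x = -9/2). Value: (-3) * e^(-9/2).

Structural cue: t_0 being -3, (1)_k (prefactor -3) is k! itself.
Ratio: r(k) = (-9/2) * 1 / [(k+1)] ; factor over Q: parameters, x = (-9/2), and C = -3.
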